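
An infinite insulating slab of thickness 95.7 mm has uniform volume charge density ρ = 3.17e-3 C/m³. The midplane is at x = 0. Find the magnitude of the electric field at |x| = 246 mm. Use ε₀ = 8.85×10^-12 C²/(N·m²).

The point |x| = 246 mm lies outside the slab (half-thickness 0.04785 m). A symmetric pillbox spanning the full slab encloses Q_enc = ρ·d·A.
Flux = 2EA ⇒ E = |ρ|d/(2ε₀), independent of distance outside.
E = (3.17×10^-3)(0.0957)/(2·8.85×10^-12) = 1.71e7 N/C.

|E| ≈ 1.71×10^7 V/m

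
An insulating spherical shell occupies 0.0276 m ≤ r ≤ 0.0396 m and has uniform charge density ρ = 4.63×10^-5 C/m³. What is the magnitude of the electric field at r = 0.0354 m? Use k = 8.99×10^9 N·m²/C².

E ≈ 3.25×10^4 N/C

Use a concentric Gaussian sphere at r = 0.0354 m (within the shell material, 0.0276 m < r < 0.0396 m).
Enclosed charge is the volume from a to r: Q_enc = (4π/3)ρ(r³ − a³) = 4.526×10^-9 C.
By Gauss's law, ∮E·dA = E·4πr² = Q_enc/ε₀.
E = k|Q_enc|/r² = (8.99×10^9)(4.526×10^-9)/(0.0354)² = 3.25×10^4 N/C.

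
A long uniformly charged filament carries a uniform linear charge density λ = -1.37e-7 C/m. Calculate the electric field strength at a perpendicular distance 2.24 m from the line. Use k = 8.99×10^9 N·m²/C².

1.10e3 N/C

Choose a coaxial cylinder of radius r = 2.24 m (arbitrary length L) as the Gaussian surface.
Q_enc = λL, so λ_enc = -1.37×10^-7 C/m.
By Gauss's law (flux through the curved wall only), E·2πrL = λ_enc L/ε₀.
E = 2k|λ_enc|/r = 2(8.99×10^9)(1.37×10^-7)/(2.24) = 1.10×10^3 N/C.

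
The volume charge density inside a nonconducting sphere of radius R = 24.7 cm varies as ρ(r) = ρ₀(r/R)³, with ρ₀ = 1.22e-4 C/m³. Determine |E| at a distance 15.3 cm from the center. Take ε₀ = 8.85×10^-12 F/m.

8.35×10^4 N/C

Symmetry ⇒ E = E(r) r̂. Gaussian sphere of radius r = 15.3 cm (r < R).
Q_enc = ∫₀^r ρ(r')·4πr'² dr' = (4πρ₀/R³) ∫₀^r r'^5 dr' = 4πρ₀ r^6/(6·R³) = 2.175×10^-7 C.
Since E is radial and uniform over the Gaussian sphere, Φ = E·4πr² = Q_enc/ε₀.
E = |Q_enc|/(4πε₀r²) = (2.175×10^-7)/(4π·8.85×10^-12·(0.153)²) = 8.35×10^4 N/C.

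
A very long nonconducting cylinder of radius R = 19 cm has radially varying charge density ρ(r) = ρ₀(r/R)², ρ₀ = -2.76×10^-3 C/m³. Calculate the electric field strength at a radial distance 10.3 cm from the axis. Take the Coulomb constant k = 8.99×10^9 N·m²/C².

|E| = 2.36×10^6 V/m

Take a coaxial cylindrical Gaussian surface of radius r = 10.3 cm and length L (r < R).
Integrating ρ over the cross-section to radius r: λ_enc = (2πρ₀/R²) ∫₀^r r'^3 dr' = 2πρ₀ r^4/(4·R²) = -1.352×10^-5 C/m.
Since E is radial and uniform over the curved surface, Φ = E·2πrL = Q_enc/ε₀ = λ_enc L/ε₀.
E = 2k|λ_enc|/r = 2(8.99×10^9)(1.352×10^-5)/(0.103) = 2.36e6 N/C.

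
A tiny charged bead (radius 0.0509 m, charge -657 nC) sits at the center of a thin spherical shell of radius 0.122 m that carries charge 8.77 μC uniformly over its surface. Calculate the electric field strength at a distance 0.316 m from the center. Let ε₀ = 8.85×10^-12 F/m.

E = 7.31e5 N/C

By spherical symmetry E is radial; choose a Gaussian sphere of radius r = 0.316 m (r > 0.122 m, enclosing both).
Q_enc = (-657 nC) + (8.77 μC) = 8.113×10^-6 C.
Applying ∮E·dA = Q_enc/ε₀ with Φ = E(4πr²):
E = |Q_enc|/(4πε₀r²) = (8.113×10^-6)/(4π·8.85×10^-12·(0.316)²) = 7.31e5 N/C.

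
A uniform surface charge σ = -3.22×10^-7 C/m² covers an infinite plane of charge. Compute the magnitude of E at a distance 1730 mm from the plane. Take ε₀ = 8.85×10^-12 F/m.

1.82×10^4 N/C

Choose a cylindrical pillbox piercing the sheet, end faces (area A) parallel to it.
Only the two end caps contribute flux: Φ = 2EA. With Q_enc = σA, Gauss's law gives E = |σ|/(2ε₀).
E = |σ|/(2ε₀) = (3.22×10^-7)/(2·8.85×10^-12) = 1.82e4 N/C.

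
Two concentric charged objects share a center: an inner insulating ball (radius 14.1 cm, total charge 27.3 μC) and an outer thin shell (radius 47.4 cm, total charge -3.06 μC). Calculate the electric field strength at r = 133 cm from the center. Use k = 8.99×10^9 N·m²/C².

Symmetry ⇒ E = E(r) r̂. Gaussian sphere of radius r = 133 cm (r > 47.4 cm, enclosing both).
Q_enc = (27.3 μC) + (-3.06 μC) = 2.424×10^-5 C.
By Gauss's law, ∮E·dA = E·4πr² = Q_enc/ε₀.
E = k|Q_enc|/r² = (8.99×10^9)(2.424×10^-5)/(1.33)² = 1.23×10^5 N/C.

E ≈ 1.23×10^5 N/C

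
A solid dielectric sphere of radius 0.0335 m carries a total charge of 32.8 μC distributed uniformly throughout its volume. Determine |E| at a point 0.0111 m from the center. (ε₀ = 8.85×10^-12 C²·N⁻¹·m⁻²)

8.71e7 N/C

Use a concentric Gaussian sphere at r = 0.0111 m (r < R).
For a uniform sphere the enclosed fraction is (r/R)³, so Q_enc = (32.8 μC)(0.0111/0.0335)³ = 1.193×10^-6 C.
Applying ∮E·dA = Q_enc/ε₀ with Φ = E(4πr²):
E = |Q_enc|/(4πε₀r²) = (1.193×10^-6)/(4π·8.85×10^-12·(0.0111)²) = 8.71e7 N/C.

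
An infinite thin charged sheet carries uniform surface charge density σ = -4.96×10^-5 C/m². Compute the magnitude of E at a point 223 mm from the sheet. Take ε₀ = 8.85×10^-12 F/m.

|E| ≈ 2.80×10^6 N/C

The symmetry is planar: E is normal to the sheet and the same magnitude on both sides. Take a pillbox straddling the sheet with end-cap area A.
Flux Φ = 2EA and Q_enc = σA, so 2EA = σA/ε₀ ⇒ E = |σ|/(2ε₀), independent of distance.
E = |σ|/(2ε₀) = (4.96×10^-5)/(2·8.85×10^-12) = 2.80×10^6 N/C.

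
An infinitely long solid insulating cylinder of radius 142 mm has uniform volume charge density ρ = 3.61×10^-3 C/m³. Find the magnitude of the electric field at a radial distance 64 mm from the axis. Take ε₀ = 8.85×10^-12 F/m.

Take a coaxial cylindrical Gaussian surface of radius r = 64 mm and length L (r < R).
Charge inside radius r per length L is ρ·πr²·L, so λ_enc = ρπr² = 4.645×10^-5 C/m.
Since E is radial and uniform over the curved surface, Φ = E·2πrL = Q_enc/ε₀ = λ_enc L/ε₀.
E = |λ_enc|/(2πε₀r) = (4.645×10^-5)/(2π·8.85×10^-12·0.064) = 1.31×10^7 N/C.

E = 1.31×10^7 N/C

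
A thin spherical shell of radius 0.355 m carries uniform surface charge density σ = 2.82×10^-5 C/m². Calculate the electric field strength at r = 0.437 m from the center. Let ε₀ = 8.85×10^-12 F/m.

Take a concentric spherical Gaussian surface of radius r = 0.437 m (r > 0.355 m).
The entire shell is enclosed: Q_enc = σ·4πR² = (2.82×10^-5)·4π·(0.355)² = 4.466×10^-5 C.
Applying ∮E·dA = Q_enc/ε₀ with Φ = E(4πr²):
E = |Q_enc|/(4πε₀r²) = (4.466e-5)/(4π·8.85×10^-12·(0.437)²) = 2.10×10^6 N/C.

|E| = 2.10×10^6 N/C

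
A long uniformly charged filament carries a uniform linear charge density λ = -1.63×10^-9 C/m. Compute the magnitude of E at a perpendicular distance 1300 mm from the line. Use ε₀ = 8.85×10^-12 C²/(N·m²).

E = 22.5 N/C

Choose a coaxial cylinder of radius r = 1300 mm (arbitrary length L) as the Gaussian surface.
Q_enc = λL, so λ_enc = -1.63e-9 C/m.
Gauss's law: E·2πrL = λ_enc L/ε₀.
E = |λ_enc|/(2πε₀r) = (1.63×10^-9)/(2π·8.85×10^-12·1.3) = 22.5 N/C.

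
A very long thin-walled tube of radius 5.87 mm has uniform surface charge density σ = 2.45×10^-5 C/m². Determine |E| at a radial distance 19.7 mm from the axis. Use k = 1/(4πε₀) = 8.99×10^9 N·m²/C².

By cylindrical symmetry E is radial; use a coaxial Gaussian cylinder of radius 19.7 mm and length L (r > 5.87 mm).
The whole shell is enclosed: λ_enc = σ·2πR = (2.45×10^-5)·2π·(0.00587) = 9.036×10^-7 C/m.
Applying ∮E·dA = Q_enc/ε₀ with the end caps contributing no flux:
E = 2k|λ_enc|/r = 2(8.99×10^9)(9.036e-7)/(0.0197) = 8.25e5 N/C.

E = 8.25×10^5 V/m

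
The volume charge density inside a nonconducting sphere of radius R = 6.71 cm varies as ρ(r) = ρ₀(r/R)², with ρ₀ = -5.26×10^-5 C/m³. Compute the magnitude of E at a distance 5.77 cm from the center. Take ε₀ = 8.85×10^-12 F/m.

E ≈ 5.07×10^4 N/C

Use a concentric Gaussian sphere at r = 5.77 cm (r < R).
Q_enc = ∫₀^r ρ(r')·4πr'² dr' = (4πρ₀/R²) ∫₀^r r'^4 dr' = 4πρ₀ r^5/(5·R²) = -1.878e-8 C.
Applying ∮E·dA = Q_enc/ε₀ with Φ = E(4πr²):
E = |Q_enc|/(4πε₀r²) = (1.878e-8)/(4π·8.85×10^-12·(0.0577)²) = 5.07e4 N/C.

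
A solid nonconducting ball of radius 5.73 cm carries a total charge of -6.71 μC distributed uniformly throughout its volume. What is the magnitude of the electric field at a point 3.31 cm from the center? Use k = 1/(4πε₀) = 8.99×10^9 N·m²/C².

By spherical symmetry E is radial; choose a Gaussian sphere of radius r = 3.31 cm (r < R).
For a uniform sphere the enclosed fraction is (r/R)³, so Q_enc = (-6.71 μC)(0.0331/0.0573)³ = -1.293e-6 C.
By Gauss's law, ∮E·dA = E·4πr² = Q_enc/ε₀.
E = k|Q_enc|/r² = (8.99×10^9)(1.293×10^-6)/(0.0331)² = 1.06×10^7 N/C.

1.06e7 N/C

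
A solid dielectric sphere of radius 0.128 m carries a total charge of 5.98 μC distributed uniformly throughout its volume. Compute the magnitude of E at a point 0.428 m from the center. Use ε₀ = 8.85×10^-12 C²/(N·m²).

By spherical symmetry E is radial; choose a Gaussian sphere of radius r = 0.428 m (r > R, so the entire charge is enclosed).
Q_enc = 5.98 μC = 5.98×10^-6 C.
Since E is radial and uniform over the Gaussian sphere, Φ = E·4πr² = Q_enc/ε₀.
E = |Q_enc|/(4πε₀r²) = (5.98×10^-6)/(4π·8.85×10^-12·(0.428)²) = 2.94×10^5 N/C.

|E| = 2.94×10^5 V/m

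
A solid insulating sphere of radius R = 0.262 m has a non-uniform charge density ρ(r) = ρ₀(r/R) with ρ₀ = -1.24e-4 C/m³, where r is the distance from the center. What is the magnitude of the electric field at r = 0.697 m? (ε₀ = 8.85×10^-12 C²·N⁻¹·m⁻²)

Take a concentric spherical Gaussian surface of radius r = 0.697 m (r > R, all charge enclosed).
Q_enc = 4π ∫₀^R ρ₀(r'/R)^1 r'² dr' = 4πρ₀R³/4 = -7.006×10^-6 C.
Gauss's law: E·4πr² = Q_enc/ε₀.
E = |Q_enc|/(4πε₀r²) = (7.006×10^-6)/(4π·8.85×10^-12·(0.697)²) = 1.30×10^5 N/C.

E = 1.30e5 N/C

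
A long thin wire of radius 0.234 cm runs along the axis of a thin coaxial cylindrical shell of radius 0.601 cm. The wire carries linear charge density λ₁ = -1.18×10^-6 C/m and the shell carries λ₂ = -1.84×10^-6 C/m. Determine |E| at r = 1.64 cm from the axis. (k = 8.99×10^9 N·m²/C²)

By cylindrical symmetry E is radial; use a coaxial Gaussian cylinder of radius 1.64 cm and length L (r > 0.601 cm, enclosing both).
λ_enc = λ₁ + λ₂ = (-1.18e-6) + (-1.84×10^-6) = -3.02e-6 C/m.
Gauss's law: E·2πrL = λ_enc L/ε₀.
E = 2k|λ_enc|/r = 2(8.99×10^9)(3.02e-6)/(0.0164) = 3.31×10^6 N/C.

|E| = 3.31e6 N/C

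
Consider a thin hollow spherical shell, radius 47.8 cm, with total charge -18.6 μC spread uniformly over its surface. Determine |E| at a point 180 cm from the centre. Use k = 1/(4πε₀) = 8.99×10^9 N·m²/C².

|E| ≈ 5.16×10^4 N/C

By spherical symmetry E is radial; choose a Gaussian sphere of radius r = 180 cm (r > 47.8 cm).
The entire shell is enclosed: Q_enc = -1.86×10^-5 C.
Gauss's law: E·4πr² = Q_enc/ε₀.
E = k|Q_enc|/r² = (8.99×10^9)(1.86e-5)/(1.8)² = 5.16e4 N/C.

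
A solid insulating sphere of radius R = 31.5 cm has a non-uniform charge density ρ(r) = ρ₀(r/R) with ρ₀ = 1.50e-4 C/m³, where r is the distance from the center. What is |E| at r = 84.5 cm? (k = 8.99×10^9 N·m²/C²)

E ≈ 1.85×10^5 N/C

Use a concentric Gaussian sphere at r = 84.5 cm (r > R, all charge enclosed).
Q_enc = 4π ∫₀^R ρ₀(r'/R)^1 r'² dr' = 4πρ₀R³/4 = 1.473×10^-5 C.
Gauss's law: E·4πr² = Q_enc/ε₀.
E = k|Q_enc|/r² = (8.99×10^9)(1.473×10^-5)/(0.845)² = 1.85e5 N/C.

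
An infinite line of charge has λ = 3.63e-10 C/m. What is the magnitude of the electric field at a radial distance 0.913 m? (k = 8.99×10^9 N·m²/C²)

By cylindrical symmetry E is radial; use a coaxial Gaussian cylinder of radius 0.913 m and length L.
Q_enc = λL, so λ_enc = 3.63e-10 C/m.
Applying ∮E·dA = Q_enc/ε₀ with the end caps contributing no flux:
E = 2k|λ_enc|/r = 2(8.99×10^9)(3.63e-10)/(0.913) = 7.15 N/C.

7.15 N/C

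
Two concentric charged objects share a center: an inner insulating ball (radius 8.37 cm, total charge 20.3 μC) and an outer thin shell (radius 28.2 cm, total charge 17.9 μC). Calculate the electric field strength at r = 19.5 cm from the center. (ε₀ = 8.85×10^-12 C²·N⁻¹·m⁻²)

Symmetry ⇒ E = E(r) r̂. Gaussian sphere of radius r = 19.5 cm (between the bodies, 8.37 cm < r < 28.2 cm).
Only the inner charge is enclosed; the outer shell contributes nothing inside itself. Q_enc = 20.3 μC = 2.03×10^-5 C.
Since E is radial and uniform over the Gaussian sphere, Φ = E·4πr² = Q_enc/ε₀.
E = |Q_enc|/(4πε₀r²) = (2.03e-5)/(4π·8.85×10^-12·(0.195)²) = 4.80e6 N/C.

|E| = 4.80e6 N/C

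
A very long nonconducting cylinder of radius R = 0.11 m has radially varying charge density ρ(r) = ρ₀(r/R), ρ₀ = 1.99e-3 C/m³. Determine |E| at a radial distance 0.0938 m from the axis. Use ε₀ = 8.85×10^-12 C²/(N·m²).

|E| = 6.00e6 N/C

Take a coaxial cylindrical Gaussian surface of radius r = 0.0938 m and length L (r < R).
λ_enc = ∫₀^r ρ(r')·2πr' dr' = (2πρ₀/R)·r^3/3 = 3.127×10^-5 C/m.
Gauss's law: E·2πrL = λ_enc L/ε₀.
E = |λ_enc|/(2πε₀r) = (3.127×10^-5)/(2π·8.85×10^-12·0.0938) = 6.00e6 N/C.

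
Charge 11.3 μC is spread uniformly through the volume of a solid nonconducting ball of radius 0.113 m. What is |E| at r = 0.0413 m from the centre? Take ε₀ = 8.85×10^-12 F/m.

Symmetry ⇒ E = E(r) r̂. Gaussian sphere of radius r = 0.0413 m (r < R).
Only the charge within r is enclosed: Q_enc = Q·(r/R)³ = (11.3 μC)·(0.0413 m/0.113 m)³ = 5.517e-7 C.
By Gauss's law, ∮E·dA = E·4πr² = Q_enc/ε₀.
E = |Q_enc|/(4πε₀r²) = (5.517×10^-7)/(4π·8.85×10^-12·(0.0413)²) = 2.91×10^6 N/C.

2.91×10^6 N/C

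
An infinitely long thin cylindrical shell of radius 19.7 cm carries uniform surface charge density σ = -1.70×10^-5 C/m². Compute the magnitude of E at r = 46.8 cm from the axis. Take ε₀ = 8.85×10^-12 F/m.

E ≈ 8.09×10^5 N/C

By cylindrical symmetry E is radial; use a coaxial Gaussian cylinder of radius 46.8 cm and length L (r > 19.7 cm).
The whole shell is enclosed: λ_enc = σ·2πR = (-1.70×10^-5)·2π·(0.197) = -2.104×10^-5 C/m.
By Gauss's law (flux through the curved wall only), E·2πrL = λ_enc L/ε₀.
E = |λ_enc|/(2πε₀r) = (2.104e-5)/(2π·8.85×10^-12·0.468) = 8.09e5 N/C.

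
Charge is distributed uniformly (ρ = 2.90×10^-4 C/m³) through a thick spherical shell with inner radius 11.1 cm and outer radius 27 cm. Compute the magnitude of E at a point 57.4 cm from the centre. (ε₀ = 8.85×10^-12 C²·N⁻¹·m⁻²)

|E| = 6.07×10^5 N/C

Take a concentric spherical Gaussian surface of radius r = 57.4 cm (r > 27 cm, enclosing the whole shell).
Q_enc = ρ·(4π/3)(b³ − a³) = (2.90e-4)·(4π/3)·((0.27)³ − (0.111)³) = 2.225×10^-5 C.
By Gauss's law, ∮E·dA = E·4πr² = Q_enc/ε₀.
E = |Q_enc|/(4πε₀r²) = (2.225e-5)/(4π·8.85×10^-12·(0.574)²) = 6.07×10^5 N/C.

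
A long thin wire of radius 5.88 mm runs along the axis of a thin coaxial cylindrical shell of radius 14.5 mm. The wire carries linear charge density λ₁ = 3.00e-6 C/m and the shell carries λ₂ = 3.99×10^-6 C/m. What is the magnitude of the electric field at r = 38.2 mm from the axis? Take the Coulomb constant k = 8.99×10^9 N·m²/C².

E ≈ 3.29e6 V/m

Choose a coaxial cylinder of radius r = 38.2 mm (arbitrary length L) as the Gaussian surface (r > 14.5 mm, enclosing both).
λ_enc = λ₁ + λ₂ = (3.00e-6) + (3.99×10^-6) = 6.99×10^-6 C/m.
Since E is radial and uniform over the curved surface, Φ = E·2πrL = Q_enc/ε₀ = λ_enc L/ε₀.
E = 2k|λ_enc|/r = 2(8.99×10^9)(6.99×10^-6)/(0.0382) = 3.29×10^6 N/C.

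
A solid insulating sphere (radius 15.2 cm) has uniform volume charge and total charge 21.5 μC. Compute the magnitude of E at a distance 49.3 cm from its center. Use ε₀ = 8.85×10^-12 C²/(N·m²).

Take a concentric spherical Gaussian surface of radius r = 49.3 cm (r > R, so the entire charge is enclosed).
Q_enc = 21.5 μC = 2.15×10^-5 C.
Applying ∮E·dA = Q_enc/ε₀ with Φ = E(4πr²):
E = |Q_enc|/(4πε₀r²) = (2.15×10^-5)/(4π·8.85×10^-12·(0.493)²) = 7.95e5 N/C.

|E| = 7.95e5 N/C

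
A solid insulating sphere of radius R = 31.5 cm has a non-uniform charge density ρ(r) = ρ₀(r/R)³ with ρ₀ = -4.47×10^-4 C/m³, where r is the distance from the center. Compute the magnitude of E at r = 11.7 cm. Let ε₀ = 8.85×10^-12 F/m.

By spherical symmetry E is radial; choose a Gaussian sphere of radius r = 11.7 cm (r < R).
Integrate the density: Q_enc = 4π ∫₀^r ρ₀(r'/R)^3 r'² dr' = 4πρ₀ r^6/(6·R³) = -7.683×10^-8 C.
Gauss's law: E·4πr² = Q_enc/ε₀.
E = |Q_enc|/(4πε₀r²) = (7.683×10^-8)/(4π·8.85×10^-12·(0.117)²) = 5.05×10^4 N/C.

E ≈ 5.05×10^4 N/C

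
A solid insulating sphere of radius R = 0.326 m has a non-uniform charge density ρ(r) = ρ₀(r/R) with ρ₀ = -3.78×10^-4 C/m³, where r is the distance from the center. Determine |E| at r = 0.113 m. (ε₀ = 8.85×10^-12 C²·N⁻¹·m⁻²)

Use a concentric Gaussian sphere at r = 0.113 m (r < R).
Integrate the density: Q_enc = 4π ∫₀^r ρ₀(r'/R)^1 r'² dr' = 4πρ₀ r^4/(4·R) = -5.939e-7 C.
Applying ∮E·dA = Q_enc/ε₀ with Φ = E(4πr²):
E = |Q_enc|/(4πε₀r²) = (5.939e-7)/(4π·8.85×10^-12·(0.113)²) = 4.18×10^5 N/C.

E ≈ 4.18×10^5 V/m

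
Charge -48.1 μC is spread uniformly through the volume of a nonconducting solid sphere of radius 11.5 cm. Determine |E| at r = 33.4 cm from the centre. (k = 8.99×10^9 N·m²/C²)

By spherical symmetry E is radial; choose a Gaussian sphere of radius r = 33.4 cm (r > R, so the entire charge is enclosed).
Q_enc = -48.1 μC = -4.81×10^-5 C.
By Gauss's law, ∮E·dA = E·4πr² = Q_enc/ε₀.
E = k|Q_enc|/r² = (8.99×10^9)(4.81×10^-5)/(0.334)² = 3.88e6 N/C.

E = 3.88×10^6 V/m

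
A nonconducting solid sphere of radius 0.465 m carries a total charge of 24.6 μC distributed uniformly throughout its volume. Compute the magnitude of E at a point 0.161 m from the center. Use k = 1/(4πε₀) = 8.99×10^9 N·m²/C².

Symmetry ⇒ E = E(r) r̂. Gaussian sphere of radius r = 0.161 m (r < R).
For a uniform sphere the enclosed fraction is (r/R)³, so Q_enc = (24.6 μC)(0.161/0.465)³ = 1.021×10^-6 C.
Since E is radial and uniform over the Gaussian sphere, Φ = E·4πr² = Q_enc/ε₀.
E = k|Q_enc|/r² = (8.99×10^9)(1.021e-6)/(0.161)² = 3.54e5 N/C.

3.54e5 N/C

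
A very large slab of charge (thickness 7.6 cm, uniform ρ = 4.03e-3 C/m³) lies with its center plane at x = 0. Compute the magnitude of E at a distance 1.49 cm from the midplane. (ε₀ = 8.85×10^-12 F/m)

By symmetry E is perpendicular to the slab. A Gaussian pillbox from −1.49 cm to +1.49 cm (face area A) lies entirely within the slab.
Q_enc = ρ·(2x)·A and flux = 2EA, so 2EA = 2ρxA/ε₀ ⇒ E = |ρ|x/ε₀.
E = (4.03×10^-3)(0.0149)/(8.85×10^-12) = 6.78×10^6 N/C.

6.78e6 N/C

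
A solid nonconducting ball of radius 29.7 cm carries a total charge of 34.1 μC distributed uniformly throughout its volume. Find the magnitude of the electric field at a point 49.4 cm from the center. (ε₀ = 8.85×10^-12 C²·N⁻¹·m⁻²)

E = 1.26×10^6 V/m

Symmetry ⇒ E = E(r) r̂. Gaussian sphere of radius r = 49.4 cm (r > R, so the entire charge is enclosed).
Q_enc = 34.1 μC = 3.41×10^-5 C.
Gauss's law: E·4πr² = Q_enc/ε₀.
E = |Q_enc|/(4πε₀r²) = (3.41e-5)/(4π·8.85×10^-12·(0.494)²) = 1.26e6 N/C.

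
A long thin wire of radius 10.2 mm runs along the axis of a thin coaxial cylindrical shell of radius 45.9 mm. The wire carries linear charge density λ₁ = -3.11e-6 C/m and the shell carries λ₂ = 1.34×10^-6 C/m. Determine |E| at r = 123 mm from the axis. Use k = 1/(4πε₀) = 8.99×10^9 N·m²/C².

|E| = 2.59e5 N/C

By cylindrical symmetry E is radial; use a coaxial Gaussian cylinder of radius 123 mm and length L (r > 45.9 mm, enclosing both).
λ_enc = λ₁ + λ₂ = (-3.11e-6) + (1.34×10^-6) = -1.77×10^-6 C/m.
Since E is radial and uniform over the curved surface, Φ = E·2πrL = Q_enc/ε₀ = λ_enc L/ε₀.
E = 2k|λ_enc|/r = 2(8.99×10^9)(1.77×10^-6)/(0.123) = 2.59×10^5 N/C.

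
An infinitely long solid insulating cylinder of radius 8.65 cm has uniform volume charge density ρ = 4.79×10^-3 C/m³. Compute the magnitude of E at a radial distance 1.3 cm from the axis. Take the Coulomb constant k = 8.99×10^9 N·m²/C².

|E| = 3.52e6 N/C

Choose a coaxial cylinder of radius r = 1.3 cm (arbitrary length L) as the Gaussian surface (r < R).
Charge inside radius r per length L is ρ·πr²·L, so λ_enc = ρπr² = 2.543e-6 C/m.
Gauss's law: E·2πrL = λ_enc L/ε₀.
E = 2k|λ_enc|/r = 2(8.99×10^9)(2.543×10^-6)/(0.013) = 3.52e6 N/C.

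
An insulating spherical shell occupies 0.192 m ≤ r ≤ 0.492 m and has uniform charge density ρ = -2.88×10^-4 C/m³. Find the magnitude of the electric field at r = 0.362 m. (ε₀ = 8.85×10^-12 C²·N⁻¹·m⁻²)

3.34e6 N/C

Use a concentric Gaussian sphere at r = 0.362 m (within the shell material, 0.192 m < r < 0.492 m).
Enclosed charge is the volume from a to r: Q_enc = (4π/3)ρ(r³ − a³) = -4.869×10^-5 C.
Applying ∮E·dA = Q_enc/ε₀ with Φ = E(4πr²):
E = |Q_enc|/(4πε₀r²) = (4.869×10^-5)/(4π·8.85×10^-12·(0.362)²) = 3.34×10^6 N/C.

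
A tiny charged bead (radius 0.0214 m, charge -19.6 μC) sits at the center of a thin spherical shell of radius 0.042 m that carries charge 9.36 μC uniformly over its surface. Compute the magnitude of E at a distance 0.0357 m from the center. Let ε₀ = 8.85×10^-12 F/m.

E ≈ 1.38×10^8 N/C

By spherical symmetry E is radial; choose a Gaussian sphere of radius r = 0.0357 m (between the bodies, 0.0214 m < r < 0.042 m).
Only the inner charge is enclosed; the outer shell contributes nothing inside itself. Q_enc = -19.6 μC = -1.96×10^-5 C.
Since E is radial and uniform over the Gaussian sphere, Φ = E·4πr² = Q_enc/ε₀.
E = |Q_enc|/(4πε₀r²) = (1.96×10^-5)/(4π·8.85×10^-12·(0.0357)²) = 1.38×10^8 N/C.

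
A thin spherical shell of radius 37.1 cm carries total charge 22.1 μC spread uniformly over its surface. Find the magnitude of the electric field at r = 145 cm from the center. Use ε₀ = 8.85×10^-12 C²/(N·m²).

Symmetry ⇒ E = E(r) r̂. Gaussian sphere of radius r = 145 cm (r > 37.1 cm).
The entire shell is enclosed: Q_enc = 2.21×10^-5 C.
Applying ∮E·dA = Q_enc/ε₀ with Φ = E(4πr²):
E = |Q_enc|/(4πε₀r²) = (2.21×10^-5)/(4π·8.85×10^-12·(1.45)²) = 9.45×10^4 N/C.

|E| ≈ 9.45×10^4 N/C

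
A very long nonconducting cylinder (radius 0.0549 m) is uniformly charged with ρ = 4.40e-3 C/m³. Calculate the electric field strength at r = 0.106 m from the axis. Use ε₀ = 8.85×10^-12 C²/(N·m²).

|E| = 7.07×10^6 V/m

Coaxial Gaussian cylinder, radius r = 0.106 m, length L (r > 0.0549 m, full cross-section enclosed).
λ_enc = ρ·πR² = (4.40×10^-3)π(0.0549)² = 4.166e-5 C/m.
Gauss's law: E·2πrL = λ_enc L/ε₀.
E = |λ_enc|/(2πε₀r) = (4.166e-5)/(2π·8.85×10^-12·0.106) = 7.07×10^6 N/C.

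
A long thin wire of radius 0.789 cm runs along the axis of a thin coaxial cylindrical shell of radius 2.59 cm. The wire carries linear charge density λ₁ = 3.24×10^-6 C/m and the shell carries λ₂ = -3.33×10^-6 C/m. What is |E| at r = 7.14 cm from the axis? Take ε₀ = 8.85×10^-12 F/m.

Take a coaxial cylindrical Gaussian surface of radius r = 7.14 cm and length L (r > 2.59 cm, enclosing both).
λ_enc = λ₁ + λ₂ = (3.24×10^-6) + (-3.33e-6) = -9.00×10^-8 C/m.
Applying ∮E·dA = Q_enc/ε₀ with the end caps contributing no flux:
E = |λ_enc|/(2πε₀r) = (9.00e-8)/(2π·8.85×10^-12·0.0714) = 2.27×10^4 N/C.

|E| = 2.27e4 N/C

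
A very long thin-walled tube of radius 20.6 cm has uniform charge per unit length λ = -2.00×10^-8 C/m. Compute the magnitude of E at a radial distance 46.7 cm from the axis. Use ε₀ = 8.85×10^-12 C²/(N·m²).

Coaxial Gaussian cylinder, radius r = 46.7 cm, length L (r > 20.6 cm).
The full line charge is enclosed: λ_enc = -2.00e-8 C/m.
Since E is radial and uniform over the curved surface, Φ = E·2πrL = Q_enc/ε₀ = λ_enc L/ε₀.
E = |λ_enc|/(2πε₀r) = (2.00×10^-8)/(2π·8.85×10^-12·0.467) = 770 N/C.

770 N/C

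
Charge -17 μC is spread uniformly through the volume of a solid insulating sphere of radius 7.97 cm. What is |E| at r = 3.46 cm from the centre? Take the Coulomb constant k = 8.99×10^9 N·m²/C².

E ≈ 1.04×10^7 V/m

Take a concentric spherical Gaussian surface of radius r = 3.46 cm (r < R).
Only the charge within r is enclosed: Q_enc = Q·(r/R)³ = (-17 μC)·(3.46 cm/7.97 cm)³ = -1.391e-6 C.
Gauss's law: E·4πr² = Q_enc/ε₀.
E = k|Q_enc|/r² = (8.99×10^9)(1.391e-6)/(0.0346)² = 1.04e7 N/C.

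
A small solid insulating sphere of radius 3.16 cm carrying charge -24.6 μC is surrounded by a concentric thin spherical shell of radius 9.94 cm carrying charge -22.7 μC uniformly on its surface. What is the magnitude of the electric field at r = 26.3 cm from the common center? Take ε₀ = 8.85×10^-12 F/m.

E = 6.15×10^6 V/m

Symmetry ⇒ E = E(r) r̂. Gaussian sphere of radius r = 26.3 cm (r > 9.94 cm, enclosing both).
Q_enc = (-24.6 μC) + (-22.7 μC) = -4.73×10^-5 C.
By Gauss's law, ∮E·dA = E·4πr² = Q_enc/ε₀.
E = |Q_enc|/(4πε₀r²) = (4.73×10^-5)/(4π·8.85×10^-12·(0.263)²) = 6.15×10^6 N/C.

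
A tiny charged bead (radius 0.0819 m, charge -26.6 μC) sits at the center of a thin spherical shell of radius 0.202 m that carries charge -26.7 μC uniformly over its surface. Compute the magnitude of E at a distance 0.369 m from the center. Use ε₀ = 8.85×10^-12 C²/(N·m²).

|E| = 3.52×10^6 N/C

Symmetry ⇒ E = E(r) r̂. Gaussian sphere of radius r = 0.369 m (r > 0.202 m, enclosing both).
Q_enc = (-26.6 μC) + (-26.7 μC) = -5.33e-5 C.
Gauss's law: E·4πr² = Q_enc/ε₀.
E = |Q_enc|/(4πε₀r²) = (5.33×10^-5)/(4π·8.85×10^-12·(0.369)²) = 3.52×10^6 N/C.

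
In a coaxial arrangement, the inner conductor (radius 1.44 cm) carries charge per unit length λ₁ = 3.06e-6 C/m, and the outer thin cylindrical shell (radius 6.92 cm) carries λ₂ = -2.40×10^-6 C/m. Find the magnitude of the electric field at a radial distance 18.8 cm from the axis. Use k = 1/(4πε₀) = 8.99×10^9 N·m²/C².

By cylindrical symmetry E is radial; use a coaxial Gaussian cylinder of radius 18.8 cm and length L (r > 6.92 cm, enclosing both).
λ_enc = λ₁ + λ₂ = (3.06e-6) + (-2.40×10^-6) = 6.60e-7 C/m.
Applying ∮E·dA = Q_enc/ε₀ with the end caps contributing no flux:
E = 2k|λ_enc|/r = 2(8.99×10^9)(6.60×10^-7)/(0.188) = 6.31×10^4 N/C.

6.31e4 V/m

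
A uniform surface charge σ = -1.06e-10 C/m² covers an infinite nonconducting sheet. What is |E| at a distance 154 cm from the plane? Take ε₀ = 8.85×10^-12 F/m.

Choose a cylindrical pillbox piercing the sheet, end faces (area A) parallel to it.
Flux Φ = 2EA and Q_enc = σA, so 2EA = σA/ε₀ ⇒ E = |σ|/(2ε₀), independent of distance.
E = |σ|/(2ε₀) = (1.06e-10)/(2·8.85×10^-12) = 5.99 N/C.

E = 5.99 V/m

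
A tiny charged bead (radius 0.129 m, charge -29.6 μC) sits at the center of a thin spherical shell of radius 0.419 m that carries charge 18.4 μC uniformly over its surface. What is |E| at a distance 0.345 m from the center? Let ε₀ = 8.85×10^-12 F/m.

Take a concentric spherical Gaussian surface of radius r = 0.345 m (between the bodies, 0.129 m < r < 0.419 m).
Only the inner charge is enclosed; the outer shell contributes nothing inside itself. Q_enc = -29.6 μC = -2.96×10^-5 C.
Gauss's law: E·4πr² = Q_enc/ε₀.
E = |Q_enc|/(4πε₀r²) = (2.96×10^-5)/(4π·8.85×10^-12·(0.345)²) = 2.24e6 N/C.

|E| = 2.24×10^6 V/m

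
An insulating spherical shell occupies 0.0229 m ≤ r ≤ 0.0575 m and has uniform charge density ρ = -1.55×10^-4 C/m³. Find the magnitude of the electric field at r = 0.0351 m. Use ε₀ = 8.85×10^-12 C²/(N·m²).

Symmetry ⇒ E = E(r) r̂. Gaussian sphere of radius r = 0.0351 m (within the shell material, 0.0229 m < r < 0.0575 m).
Only the shell between 0.0229 m and r is enclosed: Q_enc = ρ·(4π/3)(r³ − a³) = (-1.55×10^-4)·(4π/3)·((0.0351)³ − (0.0229)³) = -2.028×10^-8 C.
By Gauss's law, ∮E·dA = E·4πr² = Q_enc/ε₀.
E = |Q_enc|/(4πε₀r²) = (2.028×10^-8)/(4π·8.85×10^-12·(0.0351)²) = 1.48e5 N/C.

|E| ≈ 1.48e5 N/C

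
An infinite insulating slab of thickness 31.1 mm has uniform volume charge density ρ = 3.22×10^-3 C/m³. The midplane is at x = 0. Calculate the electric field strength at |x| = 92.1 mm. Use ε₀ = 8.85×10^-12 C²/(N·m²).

|E| = 5.66×10^6 V/m

The point |x| = 92.1 mm lies outside the slab (half-thickness 0.01555 m). A symmetric pillbox spanning the full slab encloses Q_enc = ρ·d·A.
Flux = 2EA ⇒ E = |ρ|d/(2ε₀), independent of distance outside.
E = (3.22e-3)(0.0311)/(2·8.85×10^-12) = 5.66e6 N/C.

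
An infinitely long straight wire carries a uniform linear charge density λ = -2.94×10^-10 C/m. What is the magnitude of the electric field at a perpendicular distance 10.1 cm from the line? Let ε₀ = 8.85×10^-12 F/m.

Coaxial Gaussian cylinder, radius r = 10.1 cm, length L.
Q_enc = λL, so λ_enc = -2.94e-10 C/m.
By Gauss's law (flux through the curved wall only), E·2πrL = λ_enc L/ε₀.
E = |λ_enc|/(2πε₀r) = (2.94×10^-10)/(2π·8.85×10^-12·0.101) = 52.3 N/C.

E ≈ 52.3 V/m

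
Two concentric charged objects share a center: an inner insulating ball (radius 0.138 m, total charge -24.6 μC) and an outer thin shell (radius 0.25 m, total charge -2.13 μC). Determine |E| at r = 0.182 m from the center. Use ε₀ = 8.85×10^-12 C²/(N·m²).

By spherical symmetry E is radial; choose a Gaussian sphere of radius r = 0.182 m (between the bodies, 0.138 m < r < 0.25 m).
Only the inner charge is enclosed; the outer shell contributes nothing inside itself. Q_enc = -24.6 μC = -2.46×10^-5 C.
By Gauss's law, ∮E·dA = E·4πr² = Q_enc/ε₀.
E = |Q_enc|/(4πε₀r²) = (2.46e-5)/(4π·8.85×10^-12·(0.182)²) = 6.68×10^6 N/C.

E = 6.68×10^6 N/C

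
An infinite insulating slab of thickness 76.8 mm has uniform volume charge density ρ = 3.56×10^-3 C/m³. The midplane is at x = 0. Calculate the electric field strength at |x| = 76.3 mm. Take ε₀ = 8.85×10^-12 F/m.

|E| = 1.54×10^7 N/C

The point |x| = 76.3 mm lies outside the slab (half-thickness 0.0384 m). A symmetric pillbox spanning the full slab encloses Q_enc = ρ·d·A.
Flux = 2EA ⇒ E = |ρ|d/(2ε₀), independent of distance outside.
E = (3.56×10^-3)(0.0768)/(2·8.85×10^-12) = 1.54×10^7 N/C.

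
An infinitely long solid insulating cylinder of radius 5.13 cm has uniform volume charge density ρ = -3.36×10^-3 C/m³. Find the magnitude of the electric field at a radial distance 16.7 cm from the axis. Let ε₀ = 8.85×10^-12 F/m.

Coaxial Gaussian cylinder, radius r = 16.7 cm, length L (r > 5.13 cm, full cross-section enclosed).
λ_enc = ρ·πR² = (-3.36e-3)π(0.0513)² = -2.778×10^-5 C/m.
Since E is radial and uniform over the curved surface, Φ = E·2πrL = Q_enc/ε₀ = λ_enc L/ε₀.
E = |λ_enc|/(2πε₀r) = (2.778×10^-5)/(2π·8.85×10^-12·0.167) = 2.99×10^6 N/C.

|E| ≈ 2.99×10^6 N/C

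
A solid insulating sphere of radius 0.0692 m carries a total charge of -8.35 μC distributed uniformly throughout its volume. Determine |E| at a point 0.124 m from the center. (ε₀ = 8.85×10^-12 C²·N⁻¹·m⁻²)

Use a concentric Gaussian sphere at r = 0.124 m (r > R, so the entire charge is enclosed).
Q_enc = -8.35 μC = -8.35×10^-6 C.
By Gauss's law, ∮E·dA = E·4πr² = Q_enc/ε₀.
E = |Q_enc|/(4πε₀r²) = (8.35×10^-6)/(4π·8.85×10^-12·(0.124)²) = 4.88×10^6 N/C.

4.88×10^6 V/m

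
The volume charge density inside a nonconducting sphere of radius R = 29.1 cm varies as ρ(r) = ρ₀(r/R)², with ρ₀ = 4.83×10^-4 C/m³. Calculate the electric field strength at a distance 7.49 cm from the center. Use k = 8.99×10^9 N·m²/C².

5.42e4 V/m

Symmetry ⇒ E = E(r) r̂. Gaussian sphere of radius r = 7.49 cm (r < R).
Integrate the density: Q_enc = 4π ∫₀^r ρ₀(r'/R)^2 r'² dr' = 4πρ₀ r^5/(5·R²) = 3.379×10^-8 C.
Since E is radial and uniform over the Gaussian sphere, Φ = E·4πr² = Q_enc/ε₀.
E = k|Q_enc|/r² = (8.99×10^9)(3.379e-8)/(0.0749)² = 5.42×10^4 N/C.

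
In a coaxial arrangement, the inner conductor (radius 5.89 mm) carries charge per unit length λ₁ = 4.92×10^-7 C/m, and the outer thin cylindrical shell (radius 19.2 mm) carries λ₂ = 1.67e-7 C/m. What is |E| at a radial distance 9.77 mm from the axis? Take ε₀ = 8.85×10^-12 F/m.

By cylindrical symmetry E is radial; use a coaxial Gaussian cylinder of radius 9.77 mm and length L (between the conductors, 5.89 mm < r < 19.2 mm).
Only the inner wire is enclosed; the outer shell contributes nothing inside itself. λ_enc = λ₁ = 4.92×10^-7 C/m.
Applying ∮E·dA = Q_enc/ε₀ with the end caps contributing no flux:
E = |λ_enc|/(2πε₀r) = (4.92×10^-7)/(2π·8.85×10^-12·0.00977) = 9.06e5 N/C.

E = 9.06e5 V/m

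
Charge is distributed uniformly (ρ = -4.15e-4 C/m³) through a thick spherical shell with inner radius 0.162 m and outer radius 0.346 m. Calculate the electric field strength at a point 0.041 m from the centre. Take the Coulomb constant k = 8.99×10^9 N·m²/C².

Use a concentric Gaussian sphere at r = 0.041 m (r < 0.162 m, inside the empty cavity).
No charge is enclosed, so by Gauss's law E·4πr² = 0 ⇒ E = 0.

E = 0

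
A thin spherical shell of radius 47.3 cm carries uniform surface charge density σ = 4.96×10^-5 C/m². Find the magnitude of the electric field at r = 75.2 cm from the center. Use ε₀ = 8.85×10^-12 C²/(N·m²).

|E| ≈ 2.22×10^6 V/m

Use a concentric Gaussian sphere at r = 75.2 cm (r > 47.3 cm).
The entire shell is enclosed: Q_enc = σ·4πR² = (4.96e-5)·4π·(0.473)² = 1.394×10^-4 C.
Applying ∮E·dA = Q_enc/ε₀ with Φ = E(4πr²):
E = |Q_enc|/(4πε₀r²) = (1.394e-4)/(4π·8.85×10^-12·(0.752)²) = 2.22×10^6 N/C.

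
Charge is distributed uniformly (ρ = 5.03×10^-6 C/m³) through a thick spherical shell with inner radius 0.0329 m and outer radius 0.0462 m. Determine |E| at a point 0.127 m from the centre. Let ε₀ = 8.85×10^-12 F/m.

|E| ≈ 740 V/m

Symmetry ⇒ E = E(r) r̂. Gaussian sphere of radius r = 0.127 m (r > 0.0462 m, enclosing the whole shell).
Q_enc = ρ·(4π/3)(b³ − a³) = (5.03e-6)·(4π/3)·((0.0462)³ − (0.0329)³) = 1.327e-9 C.
By Gauss's law, ∮E·dA = E·4πr² = Q_enc/ε₀.
E = |Q_enc|/(4πε₀r²) = (1.327e-9)/(4π·8.85×10^-12·(0.127)²) = 740 N/C.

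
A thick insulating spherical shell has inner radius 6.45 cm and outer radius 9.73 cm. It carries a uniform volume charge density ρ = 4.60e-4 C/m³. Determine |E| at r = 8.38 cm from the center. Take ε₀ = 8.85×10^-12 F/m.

Use a concentric Gaussian sphere at r = 8.38 cm (within the shell material, 6.45 cm < r < 9.73 cm).
Enclosed charge is the volume from a to r: Q_enc = (4π/3)ρ(r³ − a³) = 6.169×10^-7 C.
Applying ∮E·dA = Q_enc/ε₀ with Φ = E(4πr²):
E = |Q_enc|/(4πε₀r²) = (6.169e-7)/(4π·8.85×10^-12·(0.0838)²) = 7.90×10^5 N/C.

E ≈ 7.90×10^5 N/C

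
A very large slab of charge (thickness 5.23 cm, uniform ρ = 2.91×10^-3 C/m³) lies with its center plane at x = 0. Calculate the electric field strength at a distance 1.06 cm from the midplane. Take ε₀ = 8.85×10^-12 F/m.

By symmetry E is perpendicular to the slab. A Gaussian pillbox from −1.06 cm to +1.06 cm (face area A) lies entirely within the slab.
Q_enc = ρ·(2x)·A and flux = 2EA, so 2EA = 2ρxA/ε₀ ⇒ E = |ρ|x/ε₀.
E = (2.91×10^-3)(0.0106)/(8.85×10^-12) = 3.49e6 N/C.

E ≈ 3.49×10^6 N/C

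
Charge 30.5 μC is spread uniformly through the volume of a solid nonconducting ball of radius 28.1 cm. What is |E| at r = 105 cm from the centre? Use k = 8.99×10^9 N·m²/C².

Use a concentric Gaussian sphere at r = 105 cm (r > R, so the entire charge is enclosed).
Q_enc = 30.5 μC = 3.05×10^-5 C.
By Gauss's law, ∮E·dA = E·4πr² = Q_enc/ε₀.
E = k|Q_enc|/r² = (8.99×10^9)(3.05e-5)/(1.05)² = 2.49e5 N/C.

E ≈ 2.49×10^5 V/m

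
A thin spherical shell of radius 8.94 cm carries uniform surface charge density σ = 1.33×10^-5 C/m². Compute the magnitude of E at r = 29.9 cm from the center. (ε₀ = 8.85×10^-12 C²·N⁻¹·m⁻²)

Symmetry ⇒ E = E(r) r̂. Gaussian sphere of radius r = 29.9 cm (r > 8.94 cm).
The entire shell is enclosed: Q_enc = σ·4πR² = (1.33×10^-5)·4π·(0.0894)² = 1.336×10^-6 C.
Since E is radial and uniform over the Gaussian sphere, Φ = E·4πr² = Q_enc/ε₀.
E = |Q_enc|/(4πε₀r²) = (1.336e-6)/(4π·8.85×10^-12·(0.299)²) = 1.34e5 N/C.

E ≈ 1.34×10^5 N/C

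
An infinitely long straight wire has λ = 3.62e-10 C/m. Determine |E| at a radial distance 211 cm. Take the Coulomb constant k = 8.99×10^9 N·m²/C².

E ≈ 3.08 N/C

Choose a coaxial cylinder of radius r = 211 cm (arbitrary length L) as the Gaussian surface.
Q_enc = λL, so λ_enc = 3.62×10^-10 C/m.
By Gauss's law (flux through the curved wall only), E·2πrL = λ_enc L/ε₀.
E = 2k|λ_enc|/r = 2(8.99×10^9)(3.62×10^-10)/(2.11) = 3.08 N/C.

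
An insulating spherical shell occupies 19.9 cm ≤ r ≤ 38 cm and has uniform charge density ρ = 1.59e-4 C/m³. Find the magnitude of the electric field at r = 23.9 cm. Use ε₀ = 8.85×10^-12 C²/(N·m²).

Use a concentric Gaussian sphere at r = 23.9 cm (within the shell material, 19.9 cm < r < 38 cm).
Only the shell between 19.9 cm and r is enclosed: Q_enc = ρ·(4π/3)(r³ − a³) = (1.59×10^-4)·(4π/3)·((0.239)³ − (0.199)³) = 3.844×10^-6 C.
Applying ∮E·dA = Q_enc/ε₀ with Φ = E(4πr²):
E = |Q_enc|/(4πε₀r²) = (3.844×10^-6)/(4π·8.85×10^-12·(0.239)²) = 6.05×10^5 N/C.

|E| ≈ 6.05e5 V/m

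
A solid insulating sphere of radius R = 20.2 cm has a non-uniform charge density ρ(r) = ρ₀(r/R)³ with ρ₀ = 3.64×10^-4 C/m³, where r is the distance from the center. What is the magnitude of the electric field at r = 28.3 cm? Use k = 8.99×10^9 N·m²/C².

By spherical symmetry E is radial; choose a Gaussian sphere of radius r = 28.3 cm (r > R, all charge enclosed).
Q_enc = 4π ∫₀^R ρ₀(r'/R)^3 r'² dr' = 4πρ₀R³/6 = 6.284e-6 C.
Applying ∮E·dA = Q_enc/ε₀ with Φ = E(4πr²):
E = k|Q_enc|/r² = (8.99×10^9)(6.284×10^-6)/(0.283)² = 7.05×10^5 N/C.

7.05e5 N/C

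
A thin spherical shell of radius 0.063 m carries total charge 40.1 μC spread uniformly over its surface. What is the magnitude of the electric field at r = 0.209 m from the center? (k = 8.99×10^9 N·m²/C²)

|E| = 8.25e6 N/C

Use a concentric Gaussian sphere at r = 0.209 m (r > 0.063 m).
The entire shell is enclosed: Q_enc = 4.01×10^-5 C.
Since E is radial and uniform over the Gaussian sphere, Φ = E·4πr² = Q_enc/ε₀.
E = k|Q_enc|/r² = (8.99×10^9)(4.01e-5)/(0.209)² = 8.25e6 N/C.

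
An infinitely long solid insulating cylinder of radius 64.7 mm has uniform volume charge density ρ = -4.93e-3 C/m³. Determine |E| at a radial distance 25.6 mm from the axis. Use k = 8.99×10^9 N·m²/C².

E = 7.13×10^6 N/C

Choose a coaxial cylinder of radius r = 25.6 mm (arbitrary length L) as the Gaussian surface (r < R).
Charge inside radius r per length L is ρ·πr²·L, so λ_enc = ρπr² = -1.015e-5 C/m.
Since E is radial and uniform over the curved surface, Φ = E·2πrL = Q_enc/ε₀ = λ_enc L/ε₀.
E = 2k|λ_enc|/r = 2(8.99×10^9)(1.015e-5)/(0.0256) = 7.13×10^6 N/C.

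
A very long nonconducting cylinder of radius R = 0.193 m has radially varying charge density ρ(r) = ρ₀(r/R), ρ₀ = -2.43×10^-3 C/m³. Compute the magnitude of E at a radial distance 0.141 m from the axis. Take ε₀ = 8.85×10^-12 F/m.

E ≈ 9.43×10^6 N/C

By cylindrical symmetry E is radial; use a coaxial Gaussian cylinder of radius 0.141 m and length L (r < R).
Integrating ρ over the cross-section to radius r: λ_enc = (2πρ₀/R) ∫₀^r r'^2 dr' = 2πρ₀ r^3/(3·R) = -7.392e-5 C/m.
Applying ∮E·dA = Q_enc/ε₀ with the end caps contributing no flux:
E = |λ_enc|/(2πε₀r) = (7.392×10^-5)/(2π·8.85×10^-12·0.141) = 9.43×10^6 N/C.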